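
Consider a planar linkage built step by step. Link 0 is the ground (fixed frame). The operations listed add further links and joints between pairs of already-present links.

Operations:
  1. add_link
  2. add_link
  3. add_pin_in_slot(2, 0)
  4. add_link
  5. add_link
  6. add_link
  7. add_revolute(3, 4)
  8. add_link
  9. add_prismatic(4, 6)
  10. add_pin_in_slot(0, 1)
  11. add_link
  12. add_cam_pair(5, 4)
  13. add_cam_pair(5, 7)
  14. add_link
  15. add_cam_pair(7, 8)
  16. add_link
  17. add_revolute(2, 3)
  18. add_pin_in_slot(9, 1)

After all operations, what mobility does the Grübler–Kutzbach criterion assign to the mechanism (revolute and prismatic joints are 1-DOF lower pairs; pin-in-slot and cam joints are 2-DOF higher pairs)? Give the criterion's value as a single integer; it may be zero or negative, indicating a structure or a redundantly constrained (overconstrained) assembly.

ground; <1,0,0>
#1 <2,0,0>
#2 <3,0,0>
PS:2↔0 J2 <3,0,1>
#3 <4,0,1>
#4 <5,0,1>
#5 <6,0,1>
R:3↔4 J1 <6,1,1>
#6 <7,1,1>
P:4↔6 J1 <7,2,1>
PS:0↔1 J2 <7,2,2>
#7 <8,2,2>
C:5↔4 J2 <8,2,3>
C:5↔7 J2 <8,2,4>
#8 <9,2,4>
C:7↔8 J2 <9,2,5>
#9 <10,2,5>
R:2↔3 J1 <10,3,5>
PS:9↔1 J2 <10,3,6>
3×9 − 2×3 − 1×6 = 15

M = 15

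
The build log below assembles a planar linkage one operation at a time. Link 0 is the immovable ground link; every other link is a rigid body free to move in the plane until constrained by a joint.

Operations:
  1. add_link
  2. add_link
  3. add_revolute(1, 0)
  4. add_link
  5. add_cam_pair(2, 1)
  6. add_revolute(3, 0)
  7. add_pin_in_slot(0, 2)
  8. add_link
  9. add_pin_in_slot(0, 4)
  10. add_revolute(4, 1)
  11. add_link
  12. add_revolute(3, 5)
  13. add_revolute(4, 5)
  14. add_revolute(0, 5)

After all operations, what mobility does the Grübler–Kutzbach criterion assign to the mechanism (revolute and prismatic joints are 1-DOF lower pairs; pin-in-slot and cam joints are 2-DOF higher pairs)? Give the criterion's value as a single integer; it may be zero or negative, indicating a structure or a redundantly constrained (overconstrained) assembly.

(L,J1,J2)=(1,0,0); link0 fixed
link1: (2,0,0)
link2: (3,0,0)
R 1-0 [J1]: (3,1,0)
link3: (4,1,0)
C 2-1 [J2]: (4,1,1)
R 3-0 [J1]: (4,2,1)
PS 0-2 [J2]: (4,2,2)
link4: (5,2,2)
PS 0-4 [J2]: (5,2,3)
R 4-1 [J1]: (5,3,3)
link5: (6,3,3)
R 3-5 [J1]: (6,4,3)
R 4-5 [J1]: (6,5,3)
R 0-5 [J1]: (6,6,3)
Grübler: 3·5 − 2·6 − 3 = 0

M = 0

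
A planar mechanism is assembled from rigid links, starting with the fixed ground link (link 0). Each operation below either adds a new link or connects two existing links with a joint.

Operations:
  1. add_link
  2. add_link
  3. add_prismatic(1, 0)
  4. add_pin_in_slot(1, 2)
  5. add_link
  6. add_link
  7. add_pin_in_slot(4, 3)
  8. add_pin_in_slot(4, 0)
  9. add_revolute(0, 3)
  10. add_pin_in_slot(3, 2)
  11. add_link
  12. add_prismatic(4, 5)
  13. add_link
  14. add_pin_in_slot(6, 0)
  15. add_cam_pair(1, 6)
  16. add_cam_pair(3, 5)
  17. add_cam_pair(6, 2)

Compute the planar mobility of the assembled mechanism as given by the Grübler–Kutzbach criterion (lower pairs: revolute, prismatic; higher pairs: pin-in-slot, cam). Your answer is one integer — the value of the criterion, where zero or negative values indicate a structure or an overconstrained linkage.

link 0 = ground. State L|J1|J2 = 1|0|0
+link1  2|0|0
+link2  3|0|0
P(1,0) f=1→J1  3|1|0
PS(1,2) f=2→J2  3|1|1
+link3  4|1|1
+link4  5|1|1
PS(4,3) f=2→J2  5|1|2
PS(4,0) f=2→J2  5|1|3
R(0,3) f=1→J1  5|2|3
PS(3,2) f=2→J2  5|2|4
+link5  6|2|4
P(4,5) f=1→J1  6|3|4
+link6  7|3|4
PS(6,0) f=2→J2  7|3|5
C(1,6) f=2→J2  7|3|6
C(3,5) f=2→J2  7|3|7
C(6,2) f=2→J2  7|3|8
M = 3(7−1)−2·3−8 = 18−6−8 = 4

M = 4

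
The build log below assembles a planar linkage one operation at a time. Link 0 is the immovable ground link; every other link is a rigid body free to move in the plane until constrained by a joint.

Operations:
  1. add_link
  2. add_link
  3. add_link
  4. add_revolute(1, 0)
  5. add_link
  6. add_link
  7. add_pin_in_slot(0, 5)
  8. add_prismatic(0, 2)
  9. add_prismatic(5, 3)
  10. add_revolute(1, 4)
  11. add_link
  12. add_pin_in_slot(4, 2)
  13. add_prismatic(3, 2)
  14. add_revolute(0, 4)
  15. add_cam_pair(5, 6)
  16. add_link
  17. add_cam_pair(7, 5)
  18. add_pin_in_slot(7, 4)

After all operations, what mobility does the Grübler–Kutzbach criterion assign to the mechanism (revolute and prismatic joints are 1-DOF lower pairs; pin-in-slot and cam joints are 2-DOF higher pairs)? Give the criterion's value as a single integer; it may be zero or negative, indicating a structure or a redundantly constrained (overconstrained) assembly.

M = 4

(L,J1,J2)=(1,0,0); link0 fixed
link1: (2,0,0)
link2: (3,0,0)
link3: (4,0,0)
R 1-0 [J1]: (4,1,0)
link4: (5,1,0)
link5: (6,1,0)
PS 0-5 [J2]: (6,1,1)
P 0-2 [J1]: (6,2,1)
P 5-3 [J1]: (6,3,1)
R 1-4 [J1]: (6,4,1)
link6: (7,4,1)
PS 4-2 [J2]: (7,4,2)
P 3-2 [J1]: (7,5,2)
R 0-4 [J1]: (7,6,2)
C 5-6 [J2]: (7,6,3)
link7: (8,6,3)
C 7-5 [J2]: (8,6,4)
PS 7-4 [J2]: (8,6,5)
Grübler: 3·7 − 2·6 − 5 = 4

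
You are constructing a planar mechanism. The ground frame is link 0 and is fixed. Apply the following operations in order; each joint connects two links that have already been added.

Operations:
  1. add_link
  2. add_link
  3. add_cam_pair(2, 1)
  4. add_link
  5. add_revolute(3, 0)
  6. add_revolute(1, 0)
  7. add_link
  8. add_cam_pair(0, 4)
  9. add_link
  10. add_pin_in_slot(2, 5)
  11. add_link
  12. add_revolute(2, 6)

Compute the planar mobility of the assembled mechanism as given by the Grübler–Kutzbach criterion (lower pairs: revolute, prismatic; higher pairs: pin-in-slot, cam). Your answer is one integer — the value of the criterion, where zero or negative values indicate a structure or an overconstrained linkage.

M = 9

L=1 J1=0 J2=0
add link → L=2 J1=0 J2=0
add link → L=3 J1=0 J2=0
C@2,1 dof=2 J2 → L=3 J1=0 J2=1
add link → L=4 J1=0 J2=1
R@3,0 dof=1 J1 → L=4 J1=1 J2=1
R@1,0 dof=1 J1 → L=4 J1=2 J2=1
add link → L=5 J1=2 J2=1
C@0,4 dof=2 J2 → L=5 J1=2 J2=2
add link → L=6 J1=2 J2=2
PS@2,5 dof=2 J2 → L=6 J1=2 J2=3
add link → L=7 J1=2 J2=3
R@2,6 dof=1 J1 → L=7 J1=3 J2=3
M=3(L−1)−2J1−J2=3·6−2·3−3=9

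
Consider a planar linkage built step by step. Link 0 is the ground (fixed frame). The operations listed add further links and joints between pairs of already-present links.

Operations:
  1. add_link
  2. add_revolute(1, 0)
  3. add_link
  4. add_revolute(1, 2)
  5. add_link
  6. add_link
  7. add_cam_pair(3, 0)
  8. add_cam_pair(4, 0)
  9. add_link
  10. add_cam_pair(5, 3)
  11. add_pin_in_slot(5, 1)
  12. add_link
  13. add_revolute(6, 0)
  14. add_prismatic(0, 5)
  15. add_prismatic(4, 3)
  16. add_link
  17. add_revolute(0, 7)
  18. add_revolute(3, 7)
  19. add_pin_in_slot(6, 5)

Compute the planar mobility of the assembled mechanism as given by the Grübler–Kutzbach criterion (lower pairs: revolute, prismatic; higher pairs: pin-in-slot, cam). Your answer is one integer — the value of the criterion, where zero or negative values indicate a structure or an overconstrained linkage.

ground; <1,0,0>
#1 <2,0,0>
R:1↔0 J1 <2,1,0>
#2 <3,1,0>
R:1↔2 J1 <3,2,0>
#3 <4,2,0>
#4 <5,2,0>
C:3↔0 J2 <5,2,1>
C:4↔0 J2 <5,2,2>
#5 <6,2,2>
C:5↔3 J2 <6,2,3>
PS:5↔1 J2 <6,2,4>
#6 <7,2,4>
R:6↔0 J1 <7,3,4>
P:0↔5 J1 <7,4,4>
P:4↔3 J1 <7,5,4>
#7 <8,5,4>
R:0↔7 J1 <8,6,4>
R:3↔7 J1 <8,7,4>
PS:6↔5 J2 <8,7,5>
3×7 − 2×7 − 1×5 = 2

M = 2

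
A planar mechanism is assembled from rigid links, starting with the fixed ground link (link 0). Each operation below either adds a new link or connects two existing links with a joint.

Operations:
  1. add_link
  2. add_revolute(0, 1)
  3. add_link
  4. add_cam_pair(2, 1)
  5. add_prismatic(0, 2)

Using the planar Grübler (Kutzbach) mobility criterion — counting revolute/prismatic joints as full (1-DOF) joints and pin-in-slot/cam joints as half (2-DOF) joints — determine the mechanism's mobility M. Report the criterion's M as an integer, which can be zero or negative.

[1;0;0] (link 0 is ground)
L+ [2;0;0]
R(0,1)∈J1 [2;1;0]
L+ [3;1;0]
C(2,1)∈J2 [3;1;1]
P(0,2)∈J1 [3;2;1]
mobility = 6 − 4 − 1 = 1

M = 1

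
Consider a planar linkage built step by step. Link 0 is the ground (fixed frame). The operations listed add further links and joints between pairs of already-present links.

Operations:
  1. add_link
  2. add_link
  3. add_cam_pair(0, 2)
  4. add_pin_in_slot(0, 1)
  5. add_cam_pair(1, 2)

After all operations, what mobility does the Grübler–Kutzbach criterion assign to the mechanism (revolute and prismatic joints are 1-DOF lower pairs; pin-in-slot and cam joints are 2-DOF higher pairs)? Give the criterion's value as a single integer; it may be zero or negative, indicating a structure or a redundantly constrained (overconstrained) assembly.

link 0 = ground. State L|J1|J2 = 1|0|0
+link1  2|0|0
+link2  3|0|0
C(0,2) f=2→J2  3|0|1
PS(0,1) f=2→J2  3|0|2
C(1,2) f=2→J2  3|0|3
M = 3(3−1)−2·0−3 = 6−0−3 = 3

M = 3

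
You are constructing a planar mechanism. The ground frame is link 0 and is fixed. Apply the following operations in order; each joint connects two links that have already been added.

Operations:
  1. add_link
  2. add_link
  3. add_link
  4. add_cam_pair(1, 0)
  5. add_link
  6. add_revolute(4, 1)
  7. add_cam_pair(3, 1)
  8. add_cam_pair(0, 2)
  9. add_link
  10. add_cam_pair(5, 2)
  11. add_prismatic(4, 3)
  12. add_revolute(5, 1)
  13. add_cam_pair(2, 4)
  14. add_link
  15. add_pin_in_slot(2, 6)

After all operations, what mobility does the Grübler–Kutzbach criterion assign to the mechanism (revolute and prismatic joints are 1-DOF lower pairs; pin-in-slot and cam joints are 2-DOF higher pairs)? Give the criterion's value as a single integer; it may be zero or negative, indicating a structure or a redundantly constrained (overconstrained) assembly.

M = 6

L=1 J1=0 J2=0
add link → L=2 J1=0 J2=0
add link → L=3 J1=0 J2=0
add link → L=4 J1=0 J2=0
C@1,0 dof=2 J2 → L=4 J1=0 J2=1
add link → L=5 J1=0 J2=1
R@4,1 dof=1 J1 → L=5 J1=1 J2=1
C@3,1 dof=2 J2 → L=5 J1=1 J2=2
C@0,2 dof=2 J2 → L=5 J1=1 J2=3
add link → L=6 J1=1 J2=3
C@5,2 dof=2 J2 → L=6 J1=1 J2=4
P@4,3 dof=1 J1 → L=6 J1=2 J2=4
R@5,1 dof=1 J1 → L=6 J1=3 J2=4
C@2,4 dof=2 J2 → L=6 J1=3 J2=5
add link → L=7 J1=3 J2=5
PS@2,6 dof=2 J2 → L=7 J1=3 J2=6
M=3(L−1)−2J1−J2=3·6−2·3−6=6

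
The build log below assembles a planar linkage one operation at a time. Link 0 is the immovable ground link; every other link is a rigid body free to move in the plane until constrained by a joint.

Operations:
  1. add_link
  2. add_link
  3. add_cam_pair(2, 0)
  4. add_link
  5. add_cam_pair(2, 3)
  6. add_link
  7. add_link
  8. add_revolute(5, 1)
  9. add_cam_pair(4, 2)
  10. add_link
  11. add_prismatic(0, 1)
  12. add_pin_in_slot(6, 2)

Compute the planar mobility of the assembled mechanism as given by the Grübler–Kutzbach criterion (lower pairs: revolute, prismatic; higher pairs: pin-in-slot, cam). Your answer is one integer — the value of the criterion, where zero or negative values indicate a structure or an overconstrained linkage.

M = 10

link 0 = ground. State L|J1|J2 = 1|0|0
+link1  2|0|0
+link2  3|0|0
C(2,0) f=2→J2  3|0|1
+link3  4|0|1
C(2,3) f=2→J2  4|0|2
+link4  5|0|2
+link5  6|0|2
R(5,1) f=1→J1  6|1|2
C(4,2) f=2→J2  6|1|3
+link6  7|1|3
P(0,1) f=1→J1  7|2|3
PS(6,2) f=2→J2  7|2|4
M = 3(7−1)−2·2−4 = 18−4−4 = 10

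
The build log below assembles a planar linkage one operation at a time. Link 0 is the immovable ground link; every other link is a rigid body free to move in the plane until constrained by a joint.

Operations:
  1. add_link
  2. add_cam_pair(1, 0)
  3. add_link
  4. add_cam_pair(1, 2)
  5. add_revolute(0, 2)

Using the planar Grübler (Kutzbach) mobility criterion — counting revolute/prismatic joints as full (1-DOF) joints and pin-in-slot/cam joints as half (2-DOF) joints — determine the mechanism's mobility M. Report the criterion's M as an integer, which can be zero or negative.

L=1 J1=0 J2=0
add link → L=2 J1=0 J2=0
C@1,0 dof=2 J2 → L=2 J1=0 J2=1
add link → L=3 J1=0 J2=1
C@1,2 dof=2 J2 → L=3 J1=0 J2=2
R@0,2 dof=1 J1 → L=3 J1=1 J2=2
M=3(L−1)−2J1−J2=3·2−2·1−2=2

M = 2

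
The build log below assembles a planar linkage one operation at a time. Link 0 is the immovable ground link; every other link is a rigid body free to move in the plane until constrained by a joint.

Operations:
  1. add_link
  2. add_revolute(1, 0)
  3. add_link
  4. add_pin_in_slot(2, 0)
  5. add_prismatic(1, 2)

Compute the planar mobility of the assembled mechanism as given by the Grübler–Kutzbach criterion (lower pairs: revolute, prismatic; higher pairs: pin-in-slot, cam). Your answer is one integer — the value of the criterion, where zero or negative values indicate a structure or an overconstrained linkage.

M = 1

L=1 J1=0 J2=0
add link → L=2 J1=0 J2=0
R@1,0 dof=1 J1 → L=2 J1=1 J2=0
add link → L=3 J1=1 J2=0
PS@2,0 dof=2 J2 → L=3 J1=1 J2=1
P@1,2 dof=1 J1 → L=3 J1=2 J2=1
M=3(L−1)−2J1−J2=3·2−2·2−1=1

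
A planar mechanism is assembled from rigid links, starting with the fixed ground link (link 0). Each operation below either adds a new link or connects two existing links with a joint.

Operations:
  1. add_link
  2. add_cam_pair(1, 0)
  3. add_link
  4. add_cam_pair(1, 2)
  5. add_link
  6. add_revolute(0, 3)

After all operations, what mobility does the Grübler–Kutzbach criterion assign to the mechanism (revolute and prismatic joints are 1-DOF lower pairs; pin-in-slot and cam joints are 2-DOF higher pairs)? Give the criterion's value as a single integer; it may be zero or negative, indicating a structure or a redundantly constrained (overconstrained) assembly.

(L,J1,J2)=(1,0,0); link0 fixed
link1: (2,0,0)
C 1-0 [J2]: (2,0,1)
link2: (3,0,1)
C 1-2 [J2]: (3,0,2)
link3: (4,0,2)
R 0-3 [J1]: (4,1,2)
Grübler: 3·3 − 2·1 − 2 = 5

M = 5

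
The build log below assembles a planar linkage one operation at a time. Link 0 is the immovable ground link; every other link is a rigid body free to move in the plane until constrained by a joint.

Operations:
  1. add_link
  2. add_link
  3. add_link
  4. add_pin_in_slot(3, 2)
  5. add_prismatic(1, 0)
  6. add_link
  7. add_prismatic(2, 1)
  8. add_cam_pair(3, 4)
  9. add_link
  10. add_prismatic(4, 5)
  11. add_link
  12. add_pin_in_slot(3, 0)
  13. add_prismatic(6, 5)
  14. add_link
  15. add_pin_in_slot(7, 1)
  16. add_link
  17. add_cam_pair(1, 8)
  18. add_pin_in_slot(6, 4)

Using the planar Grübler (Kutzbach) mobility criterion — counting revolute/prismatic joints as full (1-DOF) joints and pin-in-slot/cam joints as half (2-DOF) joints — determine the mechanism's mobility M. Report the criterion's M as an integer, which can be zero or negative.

M = 10

link 0 = ground. State L|J1|J2 = 1|0|0
+link1  2|0|0
+link2  3|0|0
+link3  4|0|0
PS(3,2) f=2→J2  4|0|1
P(1,0) f=1→J1  4|1|1
+link4  5|1|1
P(2,1) f=1→J1  5|2|1
C(3,4) f=2→J2  5|2|2
+link5  6|2|2
P(4,5) f=1→J1  6|3|2
+link6  7|3|2
PS(3,0) f=2→J2  7|3|3
P(6,5) f=1→J1  7|4|3
+link7  8|4|3
PS(7,1) f=2→J2  8|4|4
+link8  9|4|4
C(1,8) f=2→J2  9|4|5
PS(6,4) f=2→J2  9|4|6
M = 3(9−1)−2·4−6 = 24−8−6 = 10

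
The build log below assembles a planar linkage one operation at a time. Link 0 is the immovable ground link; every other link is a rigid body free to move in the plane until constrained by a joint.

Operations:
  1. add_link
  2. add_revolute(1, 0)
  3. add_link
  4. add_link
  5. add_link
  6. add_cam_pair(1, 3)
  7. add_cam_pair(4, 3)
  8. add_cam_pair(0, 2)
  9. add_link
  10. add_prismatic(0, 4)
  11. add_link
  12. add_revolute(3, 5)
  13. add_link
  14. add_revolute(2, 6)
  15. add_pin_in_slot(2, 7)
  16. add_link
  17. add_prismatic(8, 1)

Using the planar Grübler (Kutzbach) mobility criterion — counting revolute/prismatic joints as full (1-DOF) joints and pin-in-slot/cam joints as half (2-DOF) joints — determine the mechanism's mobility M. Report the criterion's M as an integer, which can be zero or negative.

L=1 J1=0 J2=0
add link → L=2 J1=0 J2=0
R@1,0 dof=1 J1 → L=2 J1=1 J2=0
add link → L=3 J1=1 J2=0
add link → L=4 J1=1 J2=0
add link → L=5 J1=1 J2=0
C@1,3 dof=2 J2 → L=5 J1=1 J2=1
C@4,3 dof=2 J2 → L=5 J1=1 J2=2
C@0,2 dof=2 J2 → L=5 J1=1 J2=3
add link → L=6 J1=1 J2=3
P@0,4 dof=1 J1 → L=6 J1=2 J2=3
add link → L=7 J1=2 J2=3
R@3,5 dof=1 J1 → L=7 J1=3 J2=3
add link → L=8 J1=3 J2=3
R@2,6 dof=1 J1 → L=8 J1=4 J2=3
PS@2,7 dof=2 J2 → L=8 J1=4 J2=4
add link → L=9 J1=4 J2=4
P@8,1 dof=1 J1 → L=9 J1=5 J2=4
M=3(L−1)−2J1−J2=3·8−2·5−4=10

M = 10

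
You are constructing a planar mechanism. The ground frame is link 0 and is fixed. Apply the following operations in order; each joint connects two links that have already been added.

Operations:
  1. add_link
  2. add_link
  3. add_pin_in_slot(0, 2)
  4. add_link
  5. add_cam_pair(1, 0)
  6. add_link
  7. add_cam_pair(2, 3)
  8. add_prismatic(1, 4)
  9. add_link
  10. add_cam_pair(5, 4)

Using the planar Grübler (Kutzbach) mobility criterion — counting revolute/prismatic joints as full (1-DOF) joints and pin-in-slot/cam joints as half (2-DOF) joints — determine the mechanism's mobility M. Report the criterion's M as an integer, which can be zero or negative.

M = 9

ground; <1,0,0>
#1 <2,0,0>
#2 <3,0,0>
PS:0↔2 J2 <3,0,1>
#3 <4,0,1>
C:1↔0 J2 <4,0,2>
#4 <5,0,2>
C:2↔3 J2 <5,0,3>
P:1↔4 J1 <5,1,3>
#5 <6,1,3>
C:5↔4 J2 <6,1,4>
3×5 − 2×1 − 1×4 = 9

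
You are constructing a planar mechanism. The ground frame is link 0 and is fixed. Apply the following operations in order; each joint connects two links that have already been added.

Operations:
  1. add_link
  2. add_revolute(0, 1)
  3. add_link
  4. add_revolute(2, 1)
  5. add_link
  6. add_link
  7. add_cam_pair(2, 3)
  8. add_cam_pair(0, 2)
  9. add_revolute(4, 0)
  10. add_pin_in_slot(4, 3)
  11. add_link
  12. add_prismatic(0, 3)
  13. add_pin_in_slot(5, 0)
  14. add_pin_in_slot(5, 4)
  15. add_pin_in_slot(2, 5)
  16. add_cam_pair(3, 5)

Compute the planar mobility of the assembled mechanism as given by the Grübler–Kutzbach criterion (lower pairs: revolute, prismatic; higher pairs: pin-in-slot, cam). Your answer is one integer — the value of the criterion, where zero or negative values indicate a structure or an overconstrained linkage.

M = 0

link 0 = ground. State L|J1|J2 = 1|0|0
+link1  2|0|0
R(0,1) f=1→J1  2|1|0
+link2  3|1|0
R(2,1) f=1→J1  3|2|0
+link3  4|2|0
+link4  5|2|0
C(2,3) f=2→J2  5|2|1
C(0,2) f=2→J2  5|2|2
R(4,0) f=1→J1  5|3|2
PS(4,3) f=2→J2  5|3|3
+link5  6|3|3
P(0,3) f=1→J1  6|4|3
PS(5,0) f=2→J2  6|4|4
PS(5,4) f=2→J2  6|4|5
PS(2,5) f=2→J2  6|4|6
C(3,5) f=2→J2  6|4|7
M = 3(6−1)−2·4−7 = 15−8−7 = 0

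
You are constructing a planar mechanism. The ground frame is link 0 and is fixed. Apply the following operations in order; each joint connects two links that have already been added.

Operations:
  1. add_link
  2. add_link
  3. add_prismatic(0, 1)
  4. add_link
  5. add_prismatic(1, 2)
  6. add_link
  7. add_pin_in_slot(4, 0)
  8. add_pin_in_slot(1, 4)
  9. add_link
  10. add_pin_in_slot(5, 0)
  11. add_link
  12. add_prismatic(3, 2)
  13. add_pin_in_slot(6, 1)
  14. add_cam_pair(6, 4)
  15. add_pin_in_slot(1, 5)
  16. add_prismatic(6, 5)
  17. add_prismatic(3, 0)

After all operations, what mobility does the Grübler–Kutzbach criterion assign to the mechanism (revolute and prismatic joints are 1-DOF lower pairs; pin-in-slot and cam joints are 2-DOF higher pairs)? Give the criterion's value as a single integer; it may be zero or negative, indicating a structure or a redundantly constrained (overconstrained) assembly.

L=1 J1=0 J2=0
add link → L=2 J1=0 J2=0
add link → L=3 J1=0 J2=0
P@0,1 dof=1 J1 → L=3 J1=1 J2=0
add link → L=4 J1=1 J2=0
P@1,2 dof=1 J1 → L=4 J1=2 J2=0
add link → L=5 J1=2 J2=0
PS@4,0 dof=2 J2 → L=5 J1=2 J2=1
PS@1,4 dof=2 J2 → L=5 J1=2 J2=2
add link → L=6 J1=2 J2=2
PS@5,0 dof=2 J2 → L=6 J1=2 J2=3
add link → L=7 J1=2 J2=3
P@3,2 dof=1 J1 → L=7 J1=3 J2=3
PS@6,1 dof=2 J2 → L=7 J1=3 J2=4
C@6,4 dof=2 J2 → L=7 J1=3 J2=5
PS@1,5 dof=2 J2 → L=7 J1=3 J2=6
P@6,5 dof=1 J1 → L=7 J1=4 J2=6
P@3,0 dof=1 J1 → L=7 J1=5 J2=6
M=3(L−1)−2J1−J2=3·6−2·5−6=2

M = 2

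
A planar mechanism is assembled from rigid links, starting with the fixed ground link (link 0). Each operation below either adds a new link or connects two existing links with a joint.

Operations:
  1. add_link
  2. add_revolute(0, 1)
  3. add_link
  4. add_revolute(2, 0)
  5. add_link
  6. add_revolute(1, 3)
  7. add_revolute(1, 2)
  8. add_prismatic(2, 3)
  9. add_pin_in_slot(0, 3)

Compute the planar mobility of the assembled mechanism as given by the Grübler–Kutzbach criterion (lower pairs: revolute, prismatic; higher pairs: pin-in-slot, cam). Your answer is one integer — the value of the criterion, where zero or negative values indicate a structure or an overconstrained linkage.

link 0 = ground. State L|J1|J2 = 1|0|0
+link1  2|0|0
R(0,1) f=1→J1  2|1|0
+link2  3|1|0
R(2,0) f=1→J1  3|2|0
+link3  4|2|0
R(1,3) f=1→J1  4|3|0
R(1,2) f=1→J1  4|4|0
P(2,3) f=1→J1  4|5|0
PS(0,3) f=2→J2  4|5|1
M = 3(4−1)−2·5−1 = 9−10−1 = -2

M = -2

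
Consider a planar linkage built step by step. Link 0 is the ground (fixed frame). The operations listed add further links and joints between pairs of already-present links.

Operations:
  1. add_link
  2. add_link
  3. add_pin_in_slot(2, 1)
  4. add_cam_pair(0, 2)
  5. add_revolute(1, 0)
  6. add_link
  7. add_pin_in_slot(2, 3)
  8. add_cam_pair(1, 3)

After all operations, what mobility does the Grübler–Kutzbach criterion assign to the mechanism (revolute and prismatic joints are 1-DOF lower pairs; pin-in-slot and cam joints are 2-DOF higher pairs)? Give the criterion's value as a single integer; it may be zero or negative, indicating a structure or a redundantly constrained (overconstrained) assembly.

(L,J1,J2)=(1,0,0); link0 fixed
link1: (2,0,0)
link2: (3,0,0)
PS 2-1 [J2]: (3,0,1)
C 0-2 [J2]: (3,0,2)
R 1-0 [J1]: (3,1,2)
link3: (4,1,2)
PS 2-3 [J2]: (4,1,3)
C 1-3 [J2]: (4,1,4)
Grübler: 3·3 − 2·1 − 4 = 3

M = 3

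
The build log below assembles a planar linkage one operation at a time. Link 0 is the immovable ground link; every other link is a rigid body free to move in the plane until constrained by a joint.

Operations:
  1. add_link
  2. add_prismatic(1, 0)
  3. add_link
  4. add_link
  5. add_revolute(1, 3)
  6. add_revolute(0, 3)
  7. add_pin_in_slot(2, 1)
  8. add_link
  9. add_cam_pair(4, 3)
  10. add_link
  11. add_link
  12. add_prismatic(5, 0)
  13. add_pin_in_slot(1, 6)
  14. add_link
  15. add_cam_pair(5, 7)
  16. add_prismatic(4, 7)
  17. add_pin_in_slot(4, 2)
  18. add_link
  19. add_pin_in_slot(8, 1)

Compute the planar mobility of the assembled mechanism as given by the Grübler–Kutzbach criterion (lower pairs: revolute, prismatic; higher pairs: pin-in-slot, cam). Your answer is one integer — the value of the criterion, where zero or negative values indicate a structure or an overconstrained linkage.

M = 8

L=1 J1=0 J2=0
add link → L=2 J1=0 J2=0
P@1,0 dof=1 J1 → L=2 J1=1 J2=0
add link → L=3 J1=1 J2=0
add link → L=4 J1=1 J2=0
R@1,3 dof=1 J1 → L=4 J1=2 J2=0
R@0,3 dof=1 J1 → L=4 J1=3 J2=0
PS@2,1 dof=2 J2 → L=4 J1=3 J2=1
add link → L=5 J1=3 J2=1
C@4,3 dof=2 J2 → L=5 J1=3 J2=2
add link → L=6 J1=3 J2=2
add link → L=7 J1=3 J2=2
P@5,0 dof=1 J1 → L=7 J1=4 J2=2
PS@1,6 dof=2 J2 → L=7 J1=4 J2=3
add link → L=8 J1=4 J2=3
C@5,7 dof=2 J2 → L=8 J1=4 J2=4
P@4,7 dof=1 J1 → L=8 J1=5 J2=4
PS@4,2 dof=2 J2 → L=8 J1=5 J2=5
add link → L=9 J1=5 J2=5
PS@8,1 dof=2 J2 → L=9 J1=5 J2=6
M=3(L−1)−2J1−J2=3·8−2·5−6=8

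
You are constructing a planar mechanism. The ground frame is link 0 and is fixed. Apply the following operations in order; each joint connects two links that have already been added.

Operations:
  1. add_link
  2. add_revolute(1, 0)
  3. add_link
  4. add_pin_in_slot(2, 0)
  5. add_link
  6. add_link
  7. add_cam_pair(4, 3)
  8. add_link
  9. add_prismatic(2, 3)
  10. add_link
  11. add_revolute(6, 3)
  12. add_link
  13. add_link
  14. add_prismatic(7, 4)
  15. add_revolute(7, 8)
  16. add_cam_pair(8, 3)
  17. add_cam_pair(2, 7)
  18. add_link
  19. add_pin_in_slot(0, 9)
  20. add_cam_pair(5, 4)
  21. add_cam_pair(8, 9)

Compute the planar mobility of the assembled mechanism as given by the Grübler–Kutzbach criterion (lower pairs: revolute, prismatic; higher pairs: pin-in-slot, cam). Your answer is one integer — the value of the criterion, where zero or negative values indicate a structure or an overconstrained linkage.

link 0 = ground. State L|J1|J2 = 1|0|0
+link1  2|0|0
R(1,0) f=1→J1  2|1|0
+link2  3|1|0
PS(2,0) f=2→J2  3|1|1
+link3  4|1|1
+link4  5|1|1
C(4,3) f=2→J2  5|1|2
+link5  6|1|2
P(2,3) f=1→J1  6|2|2
+link6  7|2|2
R(6,3) f=1→J1  7|3|2
+link7  8|3|2
+link8  9|3|2
P(7,4) f=1→J1  9|4|2
R(7,8) f=1→J1  9|5|2
C(8,3) f=2→J2  9|5|3
C(2,7) f=2→J2  9|5|4
+link9  10|5|4
PS(0,9) f=2→J2  10|5|5
C(5,4) f=2→J2  10|5|6
C(8,9) f=2→J2  10|5|7
M = 3(10−1)−2·5−7 = 27−10−7 = 10

M = 10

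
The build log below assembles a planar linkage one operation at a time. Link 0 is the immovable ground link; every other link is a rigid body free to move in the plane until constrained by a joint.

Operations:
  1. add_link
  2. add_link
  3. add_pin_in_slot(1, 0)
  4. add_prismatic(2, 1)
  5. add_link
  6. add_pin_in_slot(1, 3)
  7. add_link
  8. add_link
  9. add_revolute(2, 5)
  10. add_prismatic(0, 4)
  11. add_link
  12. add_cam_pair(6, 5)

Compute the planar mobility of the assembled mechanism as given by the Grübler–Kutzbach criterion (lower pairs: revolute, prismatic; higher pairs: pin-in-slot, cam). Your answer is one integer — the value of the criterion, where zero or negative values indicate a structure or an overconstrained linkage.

M = 9

[1;0;0] (link 0 is ground)
L+ [2;0;0]
L+ [3;0;0]
PS(1,0)∈J2 [3;0;1]
P(2,1)∈J1 [3;1;1]
L+ [4;1;1]
PS(1,3)∈J2 [4;1;2]
L+ [5;1;2]
L+ [6;1;2]
R(2,5)∈J1 [6;2;2]
P(0,4)∈J1 [6;3;2]
L+ [7;3;2]
C(6,5)∈J2 [7;3;3]
mobility = 18 − 6 − 3 = 9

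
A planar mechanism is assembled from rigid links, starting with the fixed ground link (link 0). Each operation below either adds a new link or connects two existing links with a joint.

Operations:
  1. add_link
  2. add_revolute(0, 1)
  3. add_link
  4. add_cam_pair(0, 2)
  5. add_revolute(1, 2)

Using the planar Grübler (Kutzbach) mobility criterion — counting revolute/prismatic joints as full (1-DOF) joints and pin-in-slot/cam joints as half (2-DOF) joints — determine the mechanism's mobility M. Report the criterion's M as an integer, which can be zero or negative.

ground; <1,0,0>
#1 <2,0,0>
R:0↔1 J1 <2,1,0>
#2 <3,1,0>
C:0↔2 J2 <3,1,1>
R:1↔2 J1 <3,2,1>
3×2 − 2×2 − 1×1 = 1

M = 1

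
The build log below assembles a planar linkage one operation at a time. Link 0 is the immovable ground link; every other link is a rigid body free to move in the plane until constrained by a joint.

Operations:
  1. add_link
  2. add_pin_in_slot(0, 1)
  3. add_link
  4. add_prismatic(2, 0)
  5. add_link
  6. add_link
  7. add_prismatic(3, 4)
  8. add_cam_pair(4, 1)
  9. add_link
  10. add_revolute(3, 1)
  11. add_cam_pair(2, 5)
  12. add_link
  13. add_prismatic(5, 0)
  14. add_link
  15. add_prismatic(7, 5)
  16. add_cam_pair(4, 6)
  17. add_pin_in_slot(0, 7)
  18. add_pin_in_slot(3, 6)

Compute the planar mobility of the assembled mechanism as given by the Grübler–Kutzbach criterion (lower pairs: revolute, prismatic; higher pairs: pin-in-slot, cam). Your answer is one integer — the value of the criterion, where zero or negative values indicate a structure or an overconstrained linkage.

(L,J1,J2)=(1,0,0); link0 fixed
link1: (2,0,0)
PS 0-1 [J2]: (2,0,1)
link2: (3,0,1)
P 2-0 [J1]: (3,1,1)
link3: (4,1,1)
link4: (5,1,1)
P 3-4 [J1]: (5,2,1)
C 4-1 [J2]: (5,2,2)
link5: (6,2,2)
R 3-1 [J1]: (6,3,2)
C 2-5 [J2]: (6,3,3)
link6: (7,3,3)
P 5-0 [J1]: (7,4,3)
link7: (8,4,3)
P 7-5 [J1]: (8,5,3)
C 4-6 [J2]: (8,5,4)
PS 0-7 [J2]: (8,5,5)
PS 3-6 [J2]: (8,5,6)
Grübler: 3·7 − 2·5 − 6 = 5

M = 5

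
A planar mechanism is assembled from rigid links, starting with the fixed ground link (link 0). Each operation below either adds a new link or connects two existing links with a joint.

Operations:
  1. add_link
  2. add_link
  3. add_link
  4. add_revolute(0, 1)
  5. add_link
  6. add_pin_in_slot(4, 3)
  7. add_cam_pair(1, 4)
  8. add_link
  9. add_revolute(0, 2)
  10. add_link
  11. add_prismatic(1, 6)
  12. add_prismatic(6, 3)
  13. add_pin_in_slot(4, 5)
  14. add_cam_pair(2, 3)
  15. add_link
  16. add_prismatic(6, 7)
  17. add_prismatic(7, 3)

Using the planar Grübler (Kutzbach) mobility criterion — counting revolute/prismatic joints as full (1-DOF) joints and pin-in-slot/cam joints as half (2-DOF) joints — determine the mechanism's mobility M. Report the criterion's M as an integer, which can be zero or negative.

(L,J1,J2)=(1,0,0); link0 fixed
link1: (2,0,0)
link2: (3,0,0)
link3: (4,0,0)
R 0-1 [J1]: (4,1,0)
link4: (5,1,0)
PS 4-3 [J2]: (5,1,1)
C 1-4 [J2]: (5,1,2)
link5: (6,1,2)
R 0-2 [J1]: (6,2,2)
link6: (7,2,2)
P 1-6 [J1]: (7,3,2)
P 6-3 [J1]: (7,4,2)
PS 4-5 [J2]: (7,4,3)
C 2-3 [J2]: (7,4,4)
link7: (8,4,4)
P 6-7 [J1]: (8,5,4)
P 7-3 [J1]: (8,6,4)
Grübler: 3·7 − 2·6 − 4 = 5

M = 5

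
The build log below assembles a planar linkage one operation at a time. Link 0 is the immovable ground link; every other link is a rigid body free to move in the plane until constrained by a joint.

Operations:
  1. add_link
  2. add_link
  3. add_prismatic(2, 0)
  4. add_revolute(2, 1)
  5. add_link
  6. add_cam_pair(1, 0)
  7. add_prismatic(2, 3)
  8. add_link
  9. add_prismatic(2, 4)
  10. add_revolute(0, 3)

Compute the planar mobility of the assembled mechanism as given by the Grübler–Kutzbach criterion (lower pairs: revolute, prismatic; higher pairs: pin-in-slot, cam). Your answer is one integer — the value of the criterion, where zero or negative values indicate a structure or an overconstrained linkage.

M = 1

link 0 = ground. State L|J1|J2 = 1|0|0
+link1  2|0|0
+link2  3|0|0
P(2,0) f=1→J1  3|1|0
R(2,1) f=1→J1  3|2|0
+link3  4|2|0
C(1,0) f=2→J2  4|2|1
P(2,3) f=1→J1  4|3|1
+link4  5|3|1
P(2,4) f=1→J1  5|4|1
R(0,3) f=1→J1  5|5|1
M = 3(5−1)−2·5−1 = 12−10−1 = 1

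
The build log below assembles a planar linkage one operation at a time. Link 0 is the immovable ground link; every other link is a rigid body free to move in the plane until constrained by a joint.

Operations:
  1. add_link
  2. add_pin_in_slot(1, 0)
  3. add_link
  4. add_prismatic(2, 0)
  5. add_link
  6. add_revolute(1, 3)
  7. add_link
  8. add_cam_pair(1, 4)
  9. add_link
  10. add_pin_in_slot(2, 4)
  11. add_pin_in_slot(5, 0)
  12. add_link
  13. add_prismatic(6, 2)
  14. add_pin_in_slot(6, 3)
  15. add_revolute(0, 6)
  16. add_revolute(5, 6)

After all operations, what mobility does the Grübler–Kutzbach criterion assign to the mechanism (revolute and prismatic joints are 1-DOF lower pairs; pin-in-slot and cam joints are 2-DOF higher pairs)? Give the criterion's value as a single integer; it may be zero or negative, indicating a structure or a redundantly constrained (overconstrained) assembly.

M = 3

link 0 = ground. State L|J1|J2 = 1|0|0
+link1  2|0|0
PS(1,0) f=2→J2  2|0|1
+link2  3|0|1
P(2,0) f=1→J1  3|1|1
+link3  4|1|1
R(1,3) f=1→J1  4|2|1
+link4  5|2|1
C(1,4) f=2→J2  5|2|2
+link5  6|2|2
PS(2,4) f=2→J2  6|2|3
PS(5,0) f=2→J2  6|2|4
+link6  7|2|4
P(6,2) f=1→J1  7|3|4
PS(6,3) f=2→J2  7|3|5
R(0,6) f=1→J1  7|4|5
R(5,6) f=1→J1  7|5|5
M = 3(7−1)−2·5−5 = 18−10−5 = 3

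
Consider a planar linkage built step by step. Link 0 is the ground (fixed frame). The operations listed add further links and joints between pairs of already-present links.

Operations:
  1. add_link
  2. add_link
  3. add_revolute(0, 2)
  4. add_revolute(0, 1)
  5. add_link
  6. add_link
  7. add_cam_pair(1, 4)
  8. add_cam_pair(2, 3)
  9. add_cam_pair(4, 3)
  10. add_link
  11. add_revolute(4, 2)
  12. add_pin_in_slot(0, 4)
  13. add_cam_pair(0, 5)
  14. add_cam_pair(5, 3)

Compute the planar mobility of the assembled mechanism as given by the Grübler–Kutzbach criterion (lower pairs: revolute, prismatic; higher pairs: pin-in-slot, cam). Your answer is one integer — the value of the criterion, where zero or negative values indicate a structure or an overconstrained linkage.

L=1 J1=0 J2=0
add link → L=2 J1=0 J2=0
add link → L=3 J1=0 J2=0
R@0,2 dof=1 J1 → L=3 J1=1 J2=0
R@0,1 dof=1 J1 → L=3 J1=2 J2=0
add link → L=4 J1=2 J2=0
add link → L=5 J1=2 J2=0
C@1,4 dof=2 J2 → L=5 J1=2 J2=1
C@2,3 dof=2 J2 → L=5 J1=2 J2=2
C@4,3 dof=2 J2 → L=5 J1=2 J2=3
add link → L=6 J1=2 J2=3
R@4,2 dof=1 J1 → L=6 J1=3 J2=3
PS@0,4 dof=2 J2 → L=6 J1=3 J2=4
C@0,5 dof=2 J2 → L=6 J1=3 J2=5
C@5,3 dof=2 J2 → L=6 J1=3 J2=6
M=3(L−1)−2J1−J2=3·5−2·3−6=3

M = 3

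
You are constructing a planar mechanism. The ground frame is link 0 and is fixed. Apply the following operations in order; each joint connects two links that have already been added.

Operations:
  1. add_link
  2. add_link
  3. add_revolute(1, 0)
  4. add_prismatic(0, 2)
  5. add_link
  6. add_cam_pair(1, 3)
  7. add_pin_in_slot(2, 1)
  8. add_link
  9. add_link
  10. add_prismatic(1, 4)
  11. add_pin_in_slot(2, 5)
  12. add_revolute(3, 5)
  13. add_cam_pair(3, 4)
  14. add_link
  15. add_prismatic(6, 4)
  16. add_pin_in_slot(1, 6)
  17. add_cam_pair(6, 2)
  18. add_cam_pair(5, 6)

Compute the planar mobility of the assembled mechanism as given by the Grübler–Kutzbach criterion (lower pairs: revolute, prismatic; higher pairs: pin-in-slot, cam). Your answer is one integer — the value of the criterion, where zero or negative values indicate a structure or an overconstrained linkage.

M = 1

ground; <1,0,0>
#1 <2,0,0>
#2 <3,0,0>
R:1↔0 J1 <3,1,0>
P:0↔2 J1 <3,2,0>
#3 <4,2,0>
C:1↔3 J2 <4,2,1>
PS:2↔1 J2 <4,2,2>
#4 <5,2,2>
#5 <6,2,2>
P:1↔4 J1 <6,3,2>
PS:2↔5 J2 <6,3,3>
R:3↔5 J1 <6,4,3>
C:3↔4 J2 <6,4,4>
#6 <7,4,4>
P:6↔4 J1 <7,5,4>
PS:1↔6 J2 <7,5,5>
C:6↔2 J2 <7,5,6>
C:5↔6 J2 <7,5,7>
3×6 − 2×5 − 1×7 = 1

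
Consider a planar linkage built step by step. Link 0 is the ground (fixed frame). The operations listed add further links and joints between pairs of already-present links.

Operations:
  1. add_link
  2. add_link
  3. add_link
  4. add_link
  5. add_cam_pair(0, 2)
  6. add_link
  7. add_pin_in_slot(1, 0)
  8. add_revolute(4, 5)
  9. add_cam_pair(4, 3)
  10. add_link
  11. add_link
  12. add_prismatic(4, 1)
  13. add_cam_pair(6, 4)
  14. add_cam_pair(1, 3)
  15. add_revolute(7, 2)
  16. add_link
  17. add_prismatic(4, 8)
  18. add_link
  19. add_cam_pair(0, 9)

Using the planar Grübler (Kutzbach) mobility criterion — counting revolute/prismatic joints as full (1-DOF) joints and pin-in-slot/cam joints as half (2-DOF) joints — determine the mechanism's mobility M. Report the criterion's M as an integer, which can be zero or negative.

(L,J1,J2)=(1,0,0); link0 fixed
link1: (2,0,0)
link2: (3,0,0)
link3: (4,0,0)
link4: (5,0,0)
C 0-2 [J2]: (5,0,1)
link5: (6,0,1)
PS 1-0 [J2]: (6,0,2)
R 4-5 [J1]: (6,1,2)
C 4-3 [J2]: (6,1,3)
link6: (7,1,3)
link7: (8,1,3)
P 4-1 [J1]: (8,2,3)
C 6-4 [J2]: (8,2,4)
C 1-3 [J2]: (8,2,5)
R 7-2 [J1]: (8,3,5)
link8: (9,3,5)
P 4-8 [J1]: (9,4,5)
link9: (10,4,5)
C 0-9 [J2]: (10,4,6)
Grübler: 3·9 − 2·4 − 6 = 13

M = 13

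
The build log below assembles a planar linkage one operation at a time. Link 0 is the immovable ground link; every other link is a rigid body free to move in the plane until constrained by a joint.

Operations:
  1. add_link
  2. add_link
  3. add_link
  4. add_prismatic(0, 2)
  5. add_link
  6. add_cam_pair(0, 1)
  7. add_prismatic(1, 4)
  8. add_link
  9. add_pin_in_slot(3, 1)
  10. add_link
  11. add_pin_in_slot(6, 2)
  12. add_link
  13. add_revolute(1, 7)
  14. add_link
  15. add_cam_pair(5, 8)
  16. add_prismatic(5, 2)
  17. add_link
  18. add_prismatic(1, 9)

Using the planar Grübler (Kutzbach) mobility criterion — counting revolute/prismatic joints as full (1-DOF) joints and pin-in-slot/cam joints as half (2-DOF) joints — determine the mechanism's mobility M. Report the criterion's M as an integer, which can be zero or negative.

L=1 J1=0 J2=0
add link → L=2 J1=0 J2=0
add link → L=3 J1=0 J2=0
add link → L=4 J1=0 J2=0
P@0,2 dof=1 J1 → L=4 J1=1 J2=0
add link → L=5 J1=1 J2=0
C@0,1 dof=2 J2 → L=5 J1=1 J2=1
P@1,4 dof=1 J1 → L=5 J1=2 J2=1
add link → L=6 J1=2 J2=1
PS@3,1 dof=2 J2 → L=6 J1=2 J2=2
add link → L=7 J1=2 J2=2
PS@6,2 dof=2 J2 → L=7 J1=2 J2=3
add link → L=8 J1=2 J2=3
R@1,7 dof=1 J1 → L=8 J1=3 J2=3
add link → L=9 J1=3 J2=3
C@5,8 dof=2 J2 → L=9 J1=3 J2=4
P@5,2 dof=1 J1 → L=9 J1=4 J2=4
add link → L=10 J1=4 J2=4
P@1,9 dof=1 J1 → L=10 J1=5 J2=4
M=3(L−1)−2J1−J2=3·9−2·5−4=13

M = 13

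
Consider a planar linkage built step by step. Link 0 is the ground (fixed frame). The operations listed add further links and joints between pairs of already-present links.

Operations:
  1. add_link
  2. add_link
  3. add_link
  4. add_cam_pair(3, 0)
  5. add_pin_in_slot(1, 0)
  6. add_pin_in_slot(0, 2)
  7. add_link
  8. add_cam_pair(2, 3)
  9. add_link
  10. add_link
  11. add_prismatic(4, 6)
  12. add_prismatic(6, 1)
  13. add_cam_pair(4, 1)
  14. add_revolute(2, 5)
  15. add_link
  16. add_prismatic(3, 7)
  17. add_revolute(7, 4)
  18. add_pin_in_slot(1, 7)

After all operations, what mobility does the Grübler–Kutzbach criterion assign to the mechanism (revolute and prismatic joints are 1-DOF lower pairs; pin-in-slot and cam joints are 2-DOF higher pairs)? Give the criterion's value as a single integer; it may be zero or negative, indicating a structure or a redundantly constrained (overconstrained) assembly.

M = 5

ground; <1,0,0>
#1 <2,0,0>
#2 <3,0,0>
#3 <4,0,0>
C:3↔0 J2 <4,0,1>
PS:1↔0 J2 <4,0,2>
PS:0↔2 J2 <4,0,3>
#4 <5,0,3>
C:2↔3 J2 <5,0,4>
#5 <6,0,4>
#6 <7,0,4>
P:4↔6 J1 <7,1,4>
P:6↔1 J1 <7,2,4>
C:4↔1 J2 <7,2,5>
R:2↔5 J1 <7,3,5>
#7 <8,3,5>
P:3↔7 J1 <8,4,5>
R:7↔4 J1 <8,5,5>
PS:1↔7 J2 <8,5,6>
3×7 − 2×5 − 1×6 = 5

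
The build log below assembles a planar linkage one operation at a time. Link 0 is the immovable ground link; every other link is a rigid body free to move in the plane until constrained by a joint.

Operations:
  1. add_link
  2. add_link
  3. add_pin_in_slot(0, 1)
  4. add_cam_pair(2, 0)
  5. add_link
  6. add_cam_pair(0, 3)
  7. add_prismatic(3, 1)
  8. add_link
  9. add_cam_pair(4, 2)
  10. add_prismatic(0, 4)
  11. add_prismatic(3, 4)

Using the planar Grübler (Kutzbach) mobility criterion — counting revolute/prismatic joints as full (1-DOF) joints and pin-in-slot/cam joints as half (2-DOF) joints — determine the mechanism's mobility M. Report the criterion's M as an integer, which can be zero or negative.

ground; <1,0,0>
#1 <2,0,0>
#2 <3,0,0>
PS:0↔1 J2 <3,0,1>
C:2↔0 J2 <3,0,2>
#3 <4,0,2>
C:0↔3 J2 <4,0,3>
P:3↔1 J1 <4,1,3>
#4 <5,1,3>
C:4↔2 J2 <5,1,4>
P:0↔4 J1 <5,2,4>
P:3↔4 J1 <5,3,4>
3×4 − 2×3 − 1×4 = 2

M = 2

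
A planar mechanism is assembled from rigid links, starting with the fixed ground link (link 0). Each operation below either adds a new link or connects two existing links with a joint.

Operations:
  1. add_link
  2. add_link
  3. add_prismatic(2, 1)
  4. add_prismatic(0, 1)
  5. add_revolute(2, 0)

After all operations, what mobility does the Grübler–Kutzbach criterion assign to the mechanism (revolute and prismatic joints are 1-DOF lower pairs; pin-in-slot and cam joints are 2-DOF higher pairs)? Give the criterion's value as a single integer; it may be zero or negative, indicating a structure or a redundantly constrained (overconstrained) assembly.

(L,J1,J2)=(1,0,0); link0 fixed
link1: (2,0,0)
link2: (3,0,0)
P 2-1 [J1]: (3,1,0)
P 0-1 [J1]: (3,2,0)
R 2-0 [J1]: (3,3,0)
Grübler: 3·2 − 2·3 − 0 = 0

M = 0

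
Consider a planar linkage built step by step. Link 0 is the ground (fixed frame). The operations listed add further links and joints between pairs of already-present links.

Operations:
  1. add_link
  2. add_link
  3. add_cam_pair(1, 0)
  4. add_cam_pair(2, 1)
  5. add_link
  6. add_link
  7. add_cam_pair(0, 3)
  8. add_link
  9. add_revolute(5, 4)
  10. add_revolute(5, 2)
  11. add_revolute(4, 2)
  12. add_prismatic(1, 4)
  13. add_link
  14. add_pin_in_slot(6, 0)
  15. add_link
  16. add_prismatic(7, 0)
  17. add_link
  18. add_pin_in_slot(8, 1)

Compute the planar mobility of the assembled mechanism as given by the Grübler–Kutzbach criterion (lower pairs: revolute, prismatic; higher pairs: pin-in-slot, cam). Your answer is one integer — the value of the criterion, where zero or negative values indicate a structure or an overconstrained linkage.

L=1 J1=0 J2=0
add link → L=2 J1=0 J2=0
add link → L=3 J1=0 J2=0
C@1,0 dof=2 J2 → L=3 J1=0 J2=1
C@2,1 dof=2 J2 → L=3 J1=0 J2=2
add link → L=4 J1=0 J2=2
add link → L=5 J1=0 J2=2
C@0,3 dof=2 J2 → L=5 J1=0 J2=3
add link → L=6 J1=0 J2=3
R@5,4 dof=1 J1 → L=6 J1=1 J2=3
R@5,2 dof=1 J1 → L=6 J1=2 J2=3
R@4,2 dof=1 J1 → L=6 J1=3 J2=3
P@1,4 dof=1 J1 → L=6 J1=4 J2=3
add link → L=7 J1=4 J2=3
PS@6,0 dof=2 J2 → L=7 J1=4 J2=4
add link → L=8 J1=4 J2=4
P@7,0 dof=1 J1 → L=8 J1=5 J2=4
add link → L=9 J1=5 J2=4
PS@8,1 dof=2 J2 → L=9 J1=5 J2=5
M=3(L−1)−2J1−J2=3·8−2·5−5=9

M = 9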